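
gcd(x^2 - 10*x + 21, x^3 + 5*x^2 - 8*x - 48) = x - 3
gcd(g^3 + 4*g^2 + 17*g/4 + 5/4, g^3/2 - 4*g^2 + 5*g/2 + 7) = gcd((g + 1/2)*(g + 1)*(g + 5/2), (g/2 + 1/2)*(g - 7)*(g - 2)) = g + 1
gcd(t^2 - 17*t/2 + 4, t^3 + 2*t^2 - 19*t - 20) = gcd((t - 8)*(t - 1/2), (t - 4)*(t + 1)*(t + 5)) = 1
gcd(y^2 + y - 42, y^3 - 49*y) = y + 7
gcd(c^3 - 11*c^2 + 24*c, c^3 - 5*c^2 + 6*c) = c^2 - 3*c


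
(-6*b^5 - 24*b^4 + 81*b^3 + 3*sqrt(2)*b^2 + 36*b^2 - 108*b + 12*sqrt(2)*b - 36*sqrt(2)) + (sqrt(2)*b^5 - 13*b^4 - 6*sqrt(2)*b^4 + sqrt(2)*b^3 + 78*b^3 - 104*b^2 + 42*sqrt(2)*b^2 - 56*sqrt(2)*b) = -6*b^5 + sqrt(2)*b^5 - 37*b^4 - 6*sqrt(2)*b^4 + sqrt(2)*b^3 + 159*b^3 - 68*b^2 + 45*sqrt(2)*b^2 - 108*b - 44*sqrt(2)*b - 36*sqrt(2)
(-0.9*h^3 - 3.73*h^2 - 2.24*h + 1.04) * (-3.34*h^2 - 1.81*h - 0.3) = 3.006*h^5 + 14.0872*h^4 + 14.5029*h^3 + 1.6998*h^2 - 1.2104*h - 0.312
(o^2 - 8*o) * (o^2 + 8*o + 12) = o^4 - 52*o^2 - 96*o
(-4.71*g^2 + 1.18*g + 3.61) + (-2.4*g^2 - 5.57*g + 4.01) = -7.11*g^2 - 4.39*g + 7.62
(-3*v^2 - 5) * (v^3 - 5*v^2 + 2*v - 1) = -3*v^5 + 15*v^4 - 11*v^3 + 28*v^2 - 10*v + 5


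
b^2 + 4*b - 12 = (b - 2)*(b + 6)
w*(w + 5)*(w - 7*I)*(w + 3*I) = w^4 + 5*w^3 - 4*I*w^3 + 21*w^2 - 20*I*w^2 + 105*w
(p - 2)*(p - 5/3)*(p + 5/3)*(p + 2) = p^4 - 61*p^2/9 + 100/9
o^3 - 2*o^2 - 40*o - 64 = (o - 8)*(o + 2)*(o + 4)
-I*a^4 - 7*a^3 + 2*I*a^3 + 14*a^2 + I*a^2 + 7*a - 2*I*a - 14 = (a - 2)*(a - 1)*(a - 7*I)*(-I*a - I)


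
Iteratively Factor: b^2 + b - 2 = (b + 2)*(b - 1)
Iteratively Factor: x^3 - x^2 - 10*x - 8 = (x - 4)*(x^2 + 3*x + 2) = (x - 4)*(x + 2)*(x + 1)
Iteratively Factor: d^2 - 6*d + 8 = (d - 2)*(d - 4)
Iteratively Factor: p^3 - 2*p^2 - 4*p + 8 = (p + 2)*(p^2 - 4*p + 4) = (p - 2)*(p + 2)*(p - 2)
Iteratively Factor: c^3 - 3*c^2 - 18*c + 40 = (c - 5)*(c^2 + 2*c - 8) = (c - 5)*(c - 2)*(c + 4)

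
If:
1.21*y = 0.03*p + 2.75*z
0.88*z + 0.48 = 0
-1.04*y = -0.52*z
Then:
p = 39.00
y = -0.27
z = -0.55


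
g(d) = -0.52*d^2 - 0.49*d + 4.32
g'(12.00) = -12.97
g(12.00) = -76.44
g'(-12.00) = 11.99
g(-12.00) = -64.68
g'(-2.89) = 2.52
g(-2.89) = 1.39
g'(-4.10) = 3.77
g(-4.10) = -2.41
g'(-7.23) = 7.03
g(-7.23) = -19.32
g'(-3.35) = 2.99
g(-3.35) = 0.13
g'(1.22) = -1.76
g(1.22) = 2.95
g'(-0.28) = -0.20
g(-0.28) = 4.42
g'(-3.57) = 3.22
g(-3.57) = -0.56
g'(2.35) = -2.93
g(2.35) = 0.30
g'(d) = -1.04*d - 0.49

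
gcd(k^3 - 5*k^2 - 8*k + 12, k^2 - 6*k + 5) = k - 1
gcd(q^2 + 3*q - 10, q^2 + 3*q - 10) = q^2 + 3*q - 10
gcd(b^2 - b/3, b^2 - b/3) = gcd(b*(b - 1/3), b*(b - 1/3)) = b^2 - b/3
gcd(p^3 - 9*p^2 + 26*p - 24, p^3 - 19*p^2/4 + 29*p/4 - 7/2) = p - 2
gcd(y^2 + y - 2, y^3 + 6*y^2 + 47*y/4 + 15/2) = y + 2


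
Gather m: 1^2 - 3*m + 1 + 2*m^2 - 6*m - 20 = 2*m^2 - 9*m - 18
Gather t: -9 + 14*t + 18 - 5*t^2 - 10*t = -5*t^2 + 4*t + 9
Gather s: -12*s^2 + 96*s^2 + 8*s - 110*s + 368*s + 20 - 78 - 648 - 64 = 84*s^2 + 266*s - 770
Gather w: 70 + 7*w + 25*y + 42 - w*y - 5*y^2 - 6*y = w*(7 - y) - 5*y^2 + 19*y + 112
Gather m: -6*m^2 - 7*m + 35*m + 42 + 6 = -6*m^2 + 28*m + 48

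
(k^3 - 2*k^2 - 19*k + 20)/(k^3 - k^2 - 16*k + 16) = (k - 5)/(k - 4)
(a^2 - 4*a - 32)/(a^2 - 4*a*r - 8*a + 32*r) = (-a - 4)/(-a + 4*r)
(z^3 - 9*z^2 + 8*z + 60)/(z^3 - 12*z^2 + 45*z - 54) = (z^2 - 3*z - 10)/(z^2 - 6*z + 9)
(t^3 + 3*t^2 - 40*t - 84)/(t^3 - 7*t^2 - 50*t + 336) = (t + 2)/(t - 8)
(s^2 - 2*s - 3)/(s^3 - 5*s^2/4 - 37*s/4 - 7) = 4*(s - 3)/(4*s^2 - 9*s - 28)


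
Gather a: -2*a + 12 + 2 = 14 - 2*a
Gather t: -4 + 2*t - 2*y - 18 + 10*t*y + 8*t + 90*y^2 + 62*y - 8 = t*(10*y + 10) + 90*y^2 + 60*y - 30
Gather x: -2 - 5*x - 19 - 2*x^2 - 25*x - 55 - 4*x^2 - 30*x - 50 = -6*x^2 - 60*x - 126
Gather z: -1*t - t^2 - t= -t^2 - 2*t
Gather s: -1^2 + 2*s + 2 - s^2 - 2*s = 1 - s^2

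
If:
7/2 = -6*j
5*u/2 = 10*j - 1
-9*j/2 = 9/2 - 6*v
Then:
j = -7/12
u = -41/15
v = 5/16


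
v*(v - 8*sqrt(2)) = v^2 - 8*sqrt(2)*v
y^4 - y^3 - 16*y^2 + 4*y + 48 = (y - 4)*(y - 2)*(y + 2)*(y + 3)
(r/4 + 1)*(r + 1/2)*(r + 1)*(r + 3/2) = r^4/4 + 7*r^3/4 + 59*r^2/16 + 47*r/16 + 3/4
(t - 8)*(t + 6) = t^2 - 2*t - 48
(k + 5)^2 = k^2 + 10*k + 25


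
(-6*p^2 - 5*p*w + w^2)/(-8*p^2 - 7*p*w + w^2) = (6*p - w)/(8*p - w)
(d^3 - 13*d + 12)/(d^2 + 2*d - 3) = (d^2 + d - 12)/(d + 3)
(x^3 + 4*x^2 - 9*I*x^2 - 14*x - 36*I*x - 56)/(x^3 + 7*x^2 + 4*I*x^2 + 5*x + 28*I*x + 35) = (x^3 + x^2*(4 - 9*I) + x*(-14 - 36*I) - 56)/(x^3 + x^2*(7 + 4*I) + x*(5 + 28*I) + 35)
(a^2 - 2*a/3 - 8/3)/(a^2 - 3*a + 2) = (a + 4/3)/(a - 1)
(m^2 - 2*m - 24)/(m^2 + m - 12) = (m - 6)/(m - 3)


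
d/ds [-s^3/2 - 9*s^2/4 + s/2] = -3*s^2/2 - 9*s/2 + 1/2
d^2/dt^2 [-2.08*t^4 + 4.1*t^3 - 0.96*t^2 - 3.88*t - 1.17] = -24.96*t^2 + 24.6*t - 1.92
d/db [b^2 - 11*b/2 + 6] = 2*b - 11/2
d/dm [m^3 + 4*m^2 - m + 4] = 3*m^2 + 8*m - 1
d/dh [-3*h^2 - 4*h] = -6*h - 4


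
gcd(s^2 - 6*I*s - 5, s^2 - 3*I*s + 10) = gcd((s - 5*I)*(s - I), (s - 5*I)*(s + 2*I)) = s - 5*I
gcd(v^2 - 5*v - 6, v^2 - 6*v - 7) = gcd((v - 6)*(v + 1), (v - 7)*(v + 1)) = v + 1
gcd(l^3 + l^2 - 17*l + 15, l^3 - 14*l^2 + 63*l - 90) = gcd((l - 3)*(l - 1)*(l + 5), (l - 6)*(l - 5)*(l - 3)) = l - 3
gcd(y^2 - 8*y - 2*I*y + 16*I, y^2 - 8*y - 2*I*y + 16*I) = y^2 + y*(-8 - 2*I) + 16*I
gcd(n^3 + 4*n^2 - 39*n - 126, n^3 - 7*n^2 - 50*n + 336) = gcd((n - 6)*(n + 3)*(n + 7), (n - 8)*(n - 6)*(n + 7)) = n^2 + n - 42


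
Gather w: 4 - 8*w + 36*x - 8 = -8*w + 36*x - 4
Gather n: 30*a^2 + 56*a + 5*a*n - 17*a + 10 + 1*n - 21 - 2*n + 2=30*a^2 + 39*a + n*(5*a - 1) - 9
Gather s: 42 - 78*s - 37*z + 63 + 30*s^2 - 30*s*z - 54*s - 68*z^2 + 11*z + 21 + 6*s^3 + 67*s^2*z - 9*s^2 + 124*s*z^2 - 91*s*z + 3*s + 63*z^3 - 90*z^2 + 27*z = 6*s^3 + s^2*(67*z + 21) + s*(124*z^2 - 121*z - 129) + 63*z^3 - 158*z^2 + z + 126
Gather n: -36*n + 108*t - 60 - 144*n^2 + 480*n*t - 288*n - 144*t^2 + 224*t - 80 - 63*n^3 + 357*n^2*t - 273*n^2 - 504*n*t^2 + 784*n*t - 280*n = -63*n^3 + n^2*(357*t - 417) + n*(-504*t^2 + 1264*t - 604) - 144*t^2 + 332*t - 140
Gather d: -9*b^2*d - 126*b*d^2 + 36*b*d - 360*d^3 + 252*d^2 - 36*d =-360*d^3 + d^2*(252 - 126*b) + d*(-9*b^2 + 36*b - 36)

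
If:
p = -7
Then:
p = -7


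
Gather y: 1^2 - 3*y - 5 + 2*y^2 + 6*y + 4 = 2*y^2 + 3*y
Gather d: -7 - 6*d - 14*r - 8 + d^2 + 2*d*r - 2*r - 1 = d^2 + d*(2*r - 6) - 16*r - 16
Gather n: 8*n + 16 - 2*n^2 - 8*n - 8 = 8 - 2*n^2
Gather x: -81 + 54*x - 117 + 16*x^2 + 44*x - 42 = 16*x^2 + 98*x - 240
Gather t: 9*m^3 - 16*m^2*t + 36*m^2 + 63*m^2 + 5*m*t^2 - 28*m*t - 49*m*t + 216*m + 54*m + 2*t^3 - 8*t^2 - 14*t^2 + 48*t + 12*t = 9*m^3 + 99*m^2 + 270*m + 2*t^3 + t^2*(5*m - 22) + t*(-16*m^2 - 77*m + 60)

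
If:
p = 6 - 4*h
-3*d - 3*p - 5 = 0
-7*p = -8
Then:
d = -59/21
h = 17/14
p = 8/7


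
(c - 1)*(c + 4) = c^2 + 3*c - 4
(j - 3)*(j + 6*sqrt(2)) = j^2 - 3*j + 6*sqrt(2)*j - 18*sqrt(2)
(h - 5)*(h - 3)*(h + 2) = h^3 - 6*h^2 - h + 30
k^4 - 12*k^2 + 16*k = k*(k - 2)^2*(k + 4)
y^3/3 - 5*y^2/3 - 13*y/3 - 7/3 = (y/3 + 1/3)*(y - 7)*(y + 1)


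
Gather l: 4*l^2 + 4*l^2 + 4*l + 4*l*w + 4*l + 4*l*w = 8*l^2 + l*(8*w + 8)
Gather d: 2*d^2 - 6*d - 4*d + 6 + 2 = 2*d^2 - 10*d + 8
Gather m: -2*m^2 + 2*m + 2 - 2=-2*m^2 + 2*m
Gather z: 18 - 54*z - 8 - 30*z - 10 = -84*z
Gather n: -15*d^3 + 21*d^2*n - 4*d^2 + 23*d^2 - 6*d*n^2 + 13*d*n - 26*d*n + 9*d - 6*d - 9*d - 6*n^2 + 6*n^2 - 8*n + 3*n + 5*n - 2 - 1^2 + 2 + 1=-15*d^3 + 19*d^2 - 6*d*n^2 - 6*d + n*(21*d^2 - 13*d)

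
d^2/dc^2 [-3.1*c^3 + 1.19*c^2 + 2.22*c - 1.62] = 2.38 - 18.6*c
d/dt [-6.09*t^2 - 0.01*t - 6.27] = -12.18*t - 0.01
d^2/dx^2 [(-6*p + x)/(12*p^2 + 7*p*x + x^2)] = 2*((-p - 3*x)*(12*p^2 + 7*p*x + x^2) - (6*p - x)*(7*p + 2*x)^2)/(12*p^2 + 7*p*x + x^2)^3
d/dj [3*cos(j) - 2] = -3*sin(j)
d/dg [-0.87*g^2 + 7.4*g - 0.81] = 7.4 - 1.74*g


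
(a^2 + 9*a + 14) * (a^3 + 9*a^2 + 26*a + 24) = a^5 + 18*a^4 + 121*a^3 + 384*a^2 + 580*a + 336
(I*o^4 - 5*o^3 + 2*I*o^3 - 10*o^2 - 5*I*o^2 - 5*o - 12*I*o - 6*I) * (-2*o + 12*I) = -2*I*o^5 - 2*o^4 - 4*I*o^4 - 4*o^3 - 50*I*o^3 + 70*o^2 - 96*I*o^2 + 144*o - 48*I*o + 72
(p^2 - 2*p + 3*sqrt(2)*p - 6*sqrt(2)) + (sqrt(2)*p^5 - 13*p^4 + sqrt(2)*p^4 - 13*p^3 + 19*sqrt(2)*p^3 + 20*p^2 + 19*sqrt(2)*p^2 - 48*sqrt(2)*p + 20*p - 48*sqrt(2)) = sqrt(2)*p^5 - 13*p^4 + sqrt(2)*p^4 - 13*p^3 + 19*sqrt(2)*p^3 + 21*p^2 + 19*sqrt(2)*p^2 - 45*sqrt(2)*p + 18*p - 54*sqrt(2)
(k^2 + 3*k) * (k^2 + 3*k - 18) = k^4 + 6*k^3 - 9*k^2 - 54*k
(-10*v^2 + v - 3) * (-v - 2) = 10*v^3 + 19*v^2 + v + 6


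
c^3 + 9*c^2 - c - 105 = (c - 3)*(c + 5)*(c + 7)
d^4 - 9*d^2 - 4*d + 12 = (d - 3)*(d - 1)*(d + 2)^2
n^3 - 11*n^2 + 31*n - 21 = (n - 7)*(n - 3)*(n - 1)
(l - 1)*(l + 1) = l^2 - 1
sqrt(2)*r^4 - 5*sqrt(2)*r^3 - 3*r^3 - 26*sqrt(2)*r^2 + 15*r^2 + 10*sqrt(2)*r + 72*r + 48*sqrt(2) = (r - 8)*(r + 3)*(r - 2*sqrt(2))*(sqrt(2)*r + 1)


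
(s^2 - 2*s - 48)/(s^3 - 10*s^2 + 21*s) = (s^2 - 2*s - 48)/(s*(s^2 - 10*s + 21))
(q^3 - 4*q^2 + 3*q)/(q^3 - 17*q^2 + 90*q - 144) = q*(q - 1)/(q^2 - 14*q + 48)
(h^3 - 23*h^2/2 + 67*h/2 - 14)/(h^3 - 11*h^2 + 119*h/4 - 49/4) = 2*(h - 4)/(2*h - 7)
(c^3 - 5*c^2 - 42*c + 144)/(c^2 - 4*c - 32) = (c^2 + 3*c - 18)/(c + 4)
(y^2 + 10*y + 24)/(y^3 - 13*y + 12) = (y + 6)/(y^2 - 4*y + 3)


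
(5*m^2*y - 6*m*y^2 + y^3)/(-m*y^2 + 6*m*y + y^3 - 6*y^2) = (-5*m + y)/(y - 6)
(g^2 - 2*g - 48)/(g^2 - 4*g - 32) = (g + 6)/(g + 4)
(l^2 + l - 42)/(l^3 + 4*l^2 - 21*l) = (l - 6)/(l*(l - 3))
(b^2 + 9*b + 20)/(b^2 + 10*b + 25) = (b + 4)/(b + 5)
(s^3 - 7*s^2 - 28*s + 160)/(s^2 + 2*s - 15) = (s^2 - 12*s + 32)/(s - 3)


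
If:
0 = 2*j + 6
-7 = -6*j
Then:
No Solution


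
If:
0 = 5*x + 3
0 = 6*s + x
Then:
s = 1/10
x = -3/5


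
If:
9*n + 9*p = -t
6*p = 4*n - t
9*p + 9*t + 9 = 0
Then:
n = -3/77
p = 13/77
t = -90/77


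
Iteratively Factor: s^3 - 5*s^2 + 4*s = (s - 1)*(s^2 - 4*s) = s*(s - 1)*(s - 4)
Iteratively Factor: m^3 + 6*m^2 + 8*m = (m + 2)*(m^2 + 4*m) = (m + 2)*(m + 4)*(m)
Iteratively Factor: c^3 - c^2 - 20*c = (c - 5)*(c^2 + 4*c) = c*(c - 5)*(c + 4)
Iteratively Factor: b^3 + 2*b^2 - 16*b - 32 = (b + 2)*(b^2 - 16) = (b + 2)*(b + 4)*(b - 4)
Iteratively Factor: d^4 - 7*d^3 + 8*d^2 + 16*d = (d + 1)*(d^3 - 8*d^2 + 16*d) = d*(d + 1)*(d^2 - 8*d + 16) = d*(d - 4)*(d + 1)*(d - 4)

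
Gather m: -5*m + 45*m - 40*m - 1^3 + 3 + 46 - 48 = 0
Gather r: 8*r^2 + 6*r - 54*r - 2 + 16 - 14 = 8*r^2 - 48*r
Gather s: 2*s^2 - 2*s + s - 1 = 2*s^2 - s - 1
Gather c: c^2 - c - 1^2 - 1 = c^2 - c - 2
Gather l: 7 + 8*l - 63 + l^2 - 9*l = l^2 - l - 56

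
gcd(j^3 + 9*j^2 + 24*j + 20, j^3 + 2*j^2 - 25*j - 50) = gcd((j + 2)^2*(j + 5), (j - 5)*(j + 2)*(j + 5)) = j^2 + 7*j + 10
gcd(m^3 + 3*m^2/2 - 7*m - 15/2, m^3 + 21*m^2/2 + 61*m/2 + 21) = m + 1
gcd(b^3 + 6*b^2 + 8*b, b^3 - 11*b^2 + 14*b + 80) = b + 2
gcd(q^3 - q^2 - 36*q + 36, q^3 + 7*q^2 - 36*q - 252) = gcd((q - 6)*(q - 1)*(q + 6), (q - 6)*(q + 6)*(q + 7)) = q^2 - 36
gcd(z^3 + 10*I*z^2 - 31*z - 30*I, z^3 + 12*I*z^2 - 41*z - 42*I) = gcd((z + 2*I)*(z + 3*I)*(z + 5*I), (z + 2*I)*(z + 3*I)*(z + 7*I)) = z^2 + 5*I*z - 6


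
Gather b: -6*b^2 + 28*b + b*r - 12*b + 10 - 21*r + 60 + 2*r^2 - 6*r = -6*b^2 + b*(r + 16) + 2*r^2 - 27*r + 70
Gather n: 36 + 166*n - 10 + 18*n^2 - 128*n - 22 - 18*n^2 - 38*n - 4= 0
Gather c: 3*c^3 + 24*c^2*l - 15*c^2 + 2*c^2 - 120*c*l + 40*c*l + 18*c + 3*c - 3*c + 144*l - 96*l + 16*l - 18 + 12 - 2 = 3*c^3 + c^2*(24*l - 13) + c*(18 - 80*l) + 64*l - 8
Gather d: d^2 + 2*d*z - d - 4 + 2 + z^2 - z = d^2 + d*(2*z - 1) + z^2 - z - 2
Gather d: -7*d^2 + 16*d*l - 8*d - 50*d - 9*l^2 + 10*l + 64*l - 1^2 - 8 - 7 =-7*d^2 + d*(16*l - 58) - 9*l^2 + 74*l - 16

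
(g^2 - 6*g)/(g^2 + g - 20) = g*(g - 6)/(g^2 + g - 20)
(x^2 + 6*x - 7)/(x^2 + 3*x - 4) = (x + 7)/(x + 4)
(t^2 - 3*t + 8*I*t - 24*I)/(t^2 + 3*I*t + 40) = (t - 3)/(t - 5*I)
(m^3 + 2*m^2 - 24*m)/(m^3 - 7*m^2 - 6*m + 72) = m*(m + 6)/(m^2 - 3*m - 18)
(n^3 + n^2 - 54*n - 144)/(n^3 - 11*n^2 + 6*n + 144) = (n + 6)/(n - 6)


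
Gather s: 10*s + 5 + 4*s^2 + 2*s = 4*s^2 + 12*s + 5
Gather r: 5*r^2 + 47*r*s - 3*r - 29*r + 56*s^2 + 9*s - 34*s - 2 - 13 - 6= 5*r^2 + r*(47*s - 32) + 56*s^2 - 25*s - 21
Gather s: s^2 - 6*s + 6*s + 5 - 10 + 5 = s^2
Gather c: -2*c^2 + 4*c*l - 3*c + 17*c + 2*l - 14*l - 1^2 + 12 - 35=-2*c^2 + c*(4*l + 14) - 12*l - 24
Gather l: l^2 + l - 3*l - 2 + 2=l^2 - 2*l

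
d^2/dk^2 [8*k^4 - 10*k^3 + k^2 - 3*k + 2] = 96*k^2 - 60*k + 2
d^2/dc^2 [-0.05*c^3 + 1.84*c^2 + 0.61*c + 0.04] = 3.68 - 0.3*c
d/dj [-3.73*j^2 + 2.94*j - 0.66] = 2.94 - 7.46*j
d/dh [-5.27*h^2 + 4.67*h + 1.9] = 4.67 - 10.54*h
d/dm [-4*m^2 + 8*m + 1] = 8 - 8*m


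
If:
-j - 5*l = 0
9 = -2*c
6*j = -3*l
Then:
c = -9/2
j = 0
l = 0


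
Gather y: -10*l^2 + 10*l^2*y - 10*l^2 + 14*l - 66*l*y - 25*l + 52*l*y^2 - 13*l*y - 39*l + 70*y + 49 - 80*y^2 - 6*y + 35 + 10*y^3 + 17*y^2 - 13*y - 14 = -20*l^2 - 50*l + 10*y^3 + y^2*(52*l - 63) + y*(10*l^2 - 79*l + 51) + 70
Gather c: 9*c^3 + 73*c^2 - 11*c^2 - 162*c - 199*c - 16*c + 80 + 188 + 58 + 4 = 9*c^3 + 62*c^2 - 377*c + 330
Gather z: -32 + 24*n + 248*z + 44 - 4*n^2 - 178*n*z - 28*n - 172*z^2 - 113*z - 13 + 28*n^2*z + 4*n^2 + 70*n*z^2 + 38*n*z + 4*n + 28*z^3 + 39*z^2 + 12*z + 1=28*z^3 + z^2*(70*n - 133) + z*(28*n^2 - 140*n + 147)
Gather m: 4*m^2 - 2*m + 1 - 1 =4*m^2 - 2*m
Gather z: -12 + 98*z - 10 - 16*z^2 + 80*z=-16*z^2 + 178*z - 22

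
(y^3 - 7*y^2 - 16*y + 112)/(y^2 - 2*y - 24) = (y^2 - 11*y + 28)/(y - 6)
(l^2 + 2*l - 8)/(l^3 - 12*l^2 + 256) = (l - 2)/(l^2 - 16*l + 64)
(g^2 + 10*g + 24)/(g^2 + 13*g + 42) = (g + 4)/(g + 7)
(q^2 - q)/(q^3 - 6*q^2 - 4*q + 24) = q*(q - 1)/(q^3 - 6*q^2 - 4*q + 24)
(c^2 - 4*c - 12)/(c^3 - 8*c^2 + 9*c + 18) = (c + 2)/(c^2 - 2*c - 3)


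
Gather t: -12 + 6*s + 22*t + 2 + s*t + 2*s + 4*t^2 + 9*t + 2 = 8*s + 4*t^2 + t*(s + 31) - 8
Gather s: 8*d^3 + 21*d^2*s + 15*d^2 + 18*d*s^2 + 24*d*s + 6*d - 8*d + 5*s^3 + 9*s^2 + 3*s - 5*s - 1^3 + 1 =8*d^3 + 15*d^2 - 2*d + 5*s^3 + s^2*(18*d + 9) + s*(21*d^2 + 24*d - 2)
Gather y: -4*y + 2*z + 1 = -4*y + 2*z + 1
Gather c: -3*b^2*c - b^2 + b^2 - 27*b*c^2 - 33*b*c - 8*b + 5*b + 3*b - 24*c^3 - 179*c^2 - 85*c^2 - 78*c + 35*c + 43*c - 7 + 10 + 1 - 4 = -24*c^3 + c^2*(-27*b - 264) + c*(-3*b^2 - 33*b)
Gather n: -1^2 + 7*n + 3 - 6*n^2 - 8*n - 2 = -6*n^2 - n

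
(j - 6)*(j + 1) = j^2 - 5*j - 6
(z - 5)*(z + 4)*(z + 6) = z^3 + 5*z^2 - 26*z - 120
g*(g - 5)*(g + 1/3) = g^3 - 14*g^2/3 - 5*g/3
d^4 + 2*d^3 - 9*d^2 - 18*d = d*(d - 3)*(d + 2)*(d + 3)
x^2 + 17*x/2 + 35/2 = (x + 7/2)*(x + 5)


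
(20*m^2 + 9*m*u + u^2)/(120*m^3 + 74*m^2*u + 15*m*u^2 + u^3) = 1/(6*m + u)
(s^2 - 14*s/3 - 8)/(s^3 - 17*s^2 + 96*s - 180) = (s + 4/3)/(s^2 - 11*s + 30)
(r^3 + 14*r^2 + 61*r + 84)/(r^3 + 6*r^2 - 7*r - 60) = (r^2 + 10*r + 21)/(r^2 + 2*r - 15)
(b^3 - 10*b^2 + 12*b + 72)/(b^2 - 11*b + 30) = (b^2 - 4*b - 12)/(b - 5)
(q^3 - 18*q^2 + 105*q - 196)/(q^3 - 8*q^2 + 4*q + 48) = (q^2 - 14*q + 49)/(q^2 - 4*q - 12)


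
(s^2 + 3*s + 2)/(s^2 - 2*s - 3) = (s + 2)/(s - 3)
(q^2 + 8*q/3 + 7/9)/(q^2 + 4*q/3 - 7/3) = (q + 1/3)/(q - 1)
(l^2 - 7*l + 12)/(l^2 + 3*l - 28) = (l - 3)/(l + 7)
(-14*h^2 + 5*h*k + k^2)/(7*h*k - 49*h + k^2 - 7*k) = (-2*h + k)/(k - 7)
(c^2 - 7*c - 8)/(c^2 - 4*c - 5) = (c - 8)/(c - 5)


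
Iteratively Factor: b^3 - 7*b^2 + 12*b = (b)*(b^2 - 7*b + 12) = b*(b - 4)*(b - 3)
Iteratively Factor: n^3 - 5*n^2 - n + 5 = (n - 5)*(n^2 - 1) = (n - 5)*(n - 1)*(n + 1)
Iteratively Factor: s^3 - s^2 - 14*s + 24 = (s - 2)*(s^2 + s - 12) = (s - 2)*(s + 4)*(s - 3)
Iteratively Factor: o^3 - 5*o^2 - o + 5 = (o - 5)*(o^2 - 1) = (o - 5)*(o + 1)*(o - 1)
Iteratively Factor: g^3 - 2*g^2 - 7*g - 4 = (g - 4)*(g^2 + 2*g + 1) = (g - 4)*(g + 1)*(g + 1)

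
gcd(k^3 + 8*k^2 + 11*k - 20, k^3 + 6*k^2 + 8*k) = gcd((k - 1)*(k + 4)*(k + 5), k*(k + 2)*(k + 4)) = k + 4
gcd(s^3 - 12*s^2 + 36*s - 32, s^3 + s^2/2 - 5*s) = s - 2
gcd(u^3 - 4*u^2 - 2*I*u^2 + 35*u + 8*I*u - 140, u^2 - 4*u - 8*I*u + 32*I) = u - 4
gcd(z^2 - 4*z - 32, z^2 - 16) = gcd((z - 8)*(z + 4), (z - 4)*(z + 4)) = z + 4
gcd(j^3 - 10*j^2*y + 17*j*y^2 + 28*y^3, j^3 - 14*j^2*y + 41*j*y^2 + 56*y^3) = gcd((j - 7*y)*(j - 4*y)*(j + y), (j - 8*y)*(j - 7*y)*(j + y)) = -j^2 + 6*j*y + 7*y^2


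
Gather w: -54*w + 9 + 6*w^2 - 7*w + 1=6*w^2 - 61*w + 10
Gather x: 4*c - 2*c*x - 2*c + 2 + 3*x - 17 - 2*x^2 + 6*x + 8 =2*c - 2*x^2 + x*(9 - 2*c) - 7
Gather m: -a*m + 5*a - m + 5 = 5*a + m*(-a - 1) + 5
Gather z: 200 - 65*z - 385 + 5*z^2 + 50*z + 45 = 5*z^2 - 15*z - 140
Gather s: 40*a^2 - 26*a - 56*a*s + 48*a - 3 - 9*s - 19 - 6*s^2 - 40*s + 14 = 40*a^2 + 22*a - 6*s^2 + s*(-56*a - 49) - 8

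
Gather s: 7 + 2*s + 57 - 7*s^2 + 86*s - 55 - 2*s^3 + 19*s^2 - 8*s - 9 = -2*s^3 + 12*s^2 + 80*s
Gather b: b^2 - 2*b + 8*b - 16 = b^2 + 6*b - 16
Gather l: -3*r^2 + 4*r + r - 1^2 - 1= -3*r^2 + 5*r - 2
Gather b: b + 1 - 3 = b - 2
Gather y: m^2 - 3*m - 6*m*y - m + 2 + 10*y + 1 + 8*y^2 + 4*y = m^2 - 4*m + 8*y^2 + y*(14 - 6*m) + 3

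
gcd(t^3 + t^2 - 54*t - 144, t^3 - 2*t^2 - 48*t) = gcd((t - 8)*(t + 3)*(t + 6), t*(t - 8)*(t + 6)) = t^2 - 2*t - 48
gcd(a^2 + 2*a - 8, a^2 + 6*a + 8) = a + 4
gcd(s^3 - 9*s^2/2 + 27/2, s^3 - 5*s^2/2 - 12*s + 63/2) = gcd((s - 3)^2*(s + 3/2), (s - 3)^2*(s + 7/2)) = s^2 - 6*s + 9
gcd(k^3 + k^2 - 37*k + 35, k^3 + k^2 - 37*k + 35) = k^3 + k^2 - 37*k + 35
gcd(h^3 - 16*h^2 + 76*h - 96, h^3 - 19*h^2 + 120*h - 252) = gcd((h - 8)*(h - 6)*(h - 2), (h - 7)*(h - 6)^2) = h - 6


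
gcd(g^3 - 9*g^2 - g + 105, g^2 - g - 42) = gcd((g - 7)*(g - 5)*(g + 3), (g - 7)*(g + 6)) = g - 7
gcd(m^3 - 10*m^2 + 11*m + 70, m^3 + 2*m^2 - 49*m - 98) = m^2 - 5*m - 14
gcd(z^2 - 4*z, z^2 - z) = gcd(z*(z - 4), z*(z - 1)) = z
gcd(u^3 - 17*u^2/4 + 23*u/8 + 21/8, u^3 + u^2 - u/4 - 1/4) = u + 1/2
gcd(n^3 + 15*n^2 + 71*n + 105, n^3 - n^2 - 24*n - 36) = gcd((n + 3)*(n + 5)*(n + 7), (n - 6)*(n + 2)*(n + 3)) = n + 3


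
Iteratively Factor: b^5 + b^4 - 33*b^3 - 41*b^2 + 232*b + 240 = (b + 4)*(b^4 - 3*b^3 - 21*b^2 + 43*b + 60) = (b - 5)*(b + 4)*(b^3 + 2*b^2 - 11*b - 12) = (b - 5)*(b + 1)*(b + 4)*(b^2 + b - 12) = (b - 5)*(b + 1)*(b + 4)^2*(b - 3)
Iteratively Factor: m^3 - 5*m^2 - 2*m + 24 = (m - 4)*(m^2 - m - 6) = (m - 4)*(m + 2)*(m - 3)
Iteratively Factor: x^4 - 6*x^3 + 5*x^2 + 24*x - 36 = (x + 2)*(x^3 - 8*x^2 + 21*x - 18) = (x - 3)*(x + 2)*(x^2 - 5*x + 6) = (x - 3)^2*(x + 2)*(x - 2)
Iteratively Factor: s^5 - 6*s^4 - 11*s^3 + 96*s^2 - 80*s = (s - 5)*(s^4 - s^3 - 16*s^2 + 16*s) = (s - 5)*(s - 1)*(s^3 - 16*s) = (s - 5)*(s - 4)*(s - 1)*(s^2 + 4*s) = (s - 5)*(s - 4)*(s - 1)*(s + 4)*(s)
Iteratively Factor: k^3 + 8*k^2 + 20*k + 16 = (k + 2)*(k^2 + 6*k + 8) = (k + 2)^2*(k + 4)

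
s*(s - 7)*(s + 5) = s^3 - 2*s^2 - 35*s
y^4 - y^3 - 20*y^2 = y^2*(y - 5)*(y + 4)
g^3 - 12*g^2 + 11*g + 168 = (g - 8)*(g - 7)*(g + 3)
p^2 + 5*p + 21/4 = (p + 3/2)*(p + 7/2)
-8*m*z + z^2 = z*(-8*m + z)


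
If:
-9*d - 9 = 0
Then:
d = -1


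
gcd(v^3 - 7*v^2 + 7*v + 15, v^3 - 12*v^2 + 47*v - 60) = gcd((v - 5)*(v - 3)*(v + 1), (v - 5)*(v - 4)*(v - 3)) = v^2 - 8*v + 15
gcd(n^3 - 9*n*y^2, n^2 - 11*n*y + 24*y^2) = -n + 3*y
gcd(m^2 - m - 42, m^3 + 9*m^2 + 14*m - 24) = m + 6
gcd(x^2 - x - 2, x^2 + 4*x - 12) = x - 2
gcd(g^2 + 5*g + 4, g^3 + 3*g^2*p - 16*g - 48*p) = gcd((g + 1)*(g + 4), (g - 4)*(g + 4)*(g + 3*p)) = g + 4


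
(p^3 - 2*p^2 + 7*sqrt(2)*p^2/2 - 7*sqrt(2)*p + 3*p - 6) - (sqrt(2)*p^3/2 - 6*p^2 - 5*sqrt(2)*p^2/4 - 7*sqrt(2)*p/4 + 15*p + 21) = -sqrt(2)*p^3/2 + p^3 + 4*p^2 + 19*sqrt(2)*p^2/4 - 12*p - 21*sqrt(2)*p/4 - 27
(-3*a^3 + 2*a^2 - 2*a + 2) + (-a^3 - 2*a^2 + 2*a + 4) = 6 - 4*a^3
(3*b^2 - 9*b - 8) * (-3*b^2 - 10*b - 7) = -9*b^4 - 3*b^3 + 93*b^2 + 143*b + 56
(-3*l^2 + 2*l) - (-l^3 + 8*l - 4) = l^3 - 3*l^2 - 6*l + 4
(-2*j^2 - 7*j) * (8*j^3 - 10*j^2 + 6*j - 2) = -16*j^5 - 36*j^4 + 58*j^3 - 38*j^2 + 14*j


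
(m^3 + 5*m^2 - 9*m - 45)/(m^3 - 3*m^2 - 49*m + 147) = (m^2 + 8*m + 15)/(m^2 - 49)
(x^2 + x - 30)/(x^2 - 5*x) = (x + 6)/x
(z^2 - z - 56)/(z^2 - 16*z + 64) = (z + 7)/(z - 8)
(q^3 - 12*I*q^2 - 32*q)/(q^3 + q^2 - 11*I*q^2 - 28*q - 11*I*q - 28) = q*(q - 8*I)/(q^2 + q*(1 - 7*I) - 7*I)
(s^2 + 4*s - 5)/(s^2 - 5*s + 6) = (s^2 + 4*s - 5)/(s^2 - 5*s + 6)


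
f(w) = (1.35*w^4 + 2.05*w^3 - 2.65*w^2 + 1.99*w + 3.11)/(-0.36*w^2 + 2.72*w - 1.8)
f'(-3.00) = 4.73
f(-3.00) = -2.07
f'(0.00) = -3.72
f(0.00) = -1.73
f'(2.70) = 38.32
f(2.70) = 34.68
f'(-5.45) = 17.30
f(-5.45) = -28.29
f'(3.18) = 61.06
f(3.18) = 58.15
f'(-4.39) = 11.41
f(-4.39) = -13.12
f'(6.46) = 11947.24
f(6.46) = 3756.35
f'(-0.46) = -2.13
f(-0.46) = -0.48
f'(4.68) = 275.45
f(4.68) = 266.73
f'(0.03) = -3.96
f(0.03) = -1.84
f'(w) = (0.72*w - 2.72)*(1.35*w^4 + 2.05*w^3 - 2.65*w^2 + 1.99*w + 3.11)/(-0.36*w^2 + 2.72*w - 1.8)^2 + (5.4*w^3 + 6.15*w^2 - 5.3*w + 1.99)/(-0.36*w^2 + 2.72*w - 1.8) = (-0.972*w^5 + 10.278*w^4 + 1.432*w^3 - 17.5616*w^2 + 11.7792*w - 12.0412)/(0.1296*w^4 - 1.9584*w^3 + 8.6944*w^2 - 9.792*w + 3.24)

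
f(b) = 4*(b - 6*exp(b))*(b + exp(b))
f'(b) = 4*(1 - 6*exp(b))*(b + exp(b)) + 4*(b - 6*exp(b))*(exp(b) + 1) = -20*b*exp(b) + 8*b - 48*exp(2*b) - 20*exp(b)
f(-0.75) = 3.98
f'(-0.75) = -19.07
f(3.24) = -17259.90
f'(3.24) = -33433.95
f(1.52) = -631.48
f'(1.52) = -1221.73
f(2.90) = -8947.65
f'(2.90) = -17248.76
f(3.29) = -19015.91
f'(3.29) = -36862.69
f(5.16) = -745865.45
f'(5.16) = -1477412.15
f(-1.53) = 14.86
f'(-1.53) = -12.20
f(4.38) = -159895.75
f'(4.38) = -314512.89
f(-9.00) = 324.02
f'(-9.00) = -71.98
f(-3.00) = 38.93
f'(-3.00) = -22.13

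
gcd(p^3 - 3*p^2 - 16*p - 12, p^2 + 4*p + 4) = p + 2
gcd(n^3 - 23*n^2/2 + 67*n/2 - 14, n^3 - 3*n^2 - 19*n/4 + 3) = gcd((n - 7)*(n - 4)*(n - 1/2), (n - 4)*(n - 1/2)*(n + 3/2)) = n^2 - 9*n/2 + 2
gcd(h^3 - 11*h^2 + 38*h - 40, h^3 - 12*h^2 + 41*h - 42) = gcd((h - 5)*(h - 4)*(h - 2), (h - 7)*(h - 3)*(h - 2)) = h - 2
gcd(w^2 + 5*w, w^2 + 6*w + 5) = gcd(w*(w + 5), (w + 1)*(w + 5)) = w + 5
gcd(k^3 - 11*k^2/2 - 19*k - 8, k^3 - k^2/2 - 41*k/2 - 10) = k + 1/2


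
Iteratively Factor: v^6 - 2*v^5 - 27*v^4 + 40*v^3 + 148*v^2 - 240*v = (v - 5)*(v^5 + 3*v^4 - 12*v^3 - 20*v^2 + 48*v) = (v - 5)*(v + 3)*(v^4 - 12*v^2 + 16*v) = (v - 5)*(v - 2)*(v + 3)*(v^3 + 2*v^2 - 8*v) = (v - 5)*(v - 2)*(v + 3)*(v + 4)*(v^2 - 2*v) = (v - 5)*(v - 2)^2*(v + 3)*(v + 4)*(v)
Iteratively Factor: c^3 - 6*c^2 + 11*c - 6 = (c - 2)*(c^2 - 4*c + 3) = (c - 3)*(c - 2)*(c - 1)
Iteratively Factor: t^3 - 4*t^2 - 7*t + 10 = (t - 1)*(t^2 - 3*t - 10) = (t - 1)*(t + 2)*(t - 5)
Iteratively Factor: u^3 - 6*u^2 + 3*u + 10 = (u - 5)*(u^2 - u - 2) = (u - 5)*(u - 2)*(u + 1)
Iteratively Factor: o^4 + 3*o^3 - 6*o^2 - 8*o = (o + 1)*(o^3 + 2*o^2 - 8*o) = (o - 2)*(o + 1)*(o^2 + 4*o) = (o - 2)*(o + 1)*(o + 4)*(o)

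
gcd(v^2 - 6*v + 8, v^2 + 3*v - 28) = v - 4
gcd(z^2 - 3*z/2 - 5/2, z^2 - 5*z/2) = z - 5/2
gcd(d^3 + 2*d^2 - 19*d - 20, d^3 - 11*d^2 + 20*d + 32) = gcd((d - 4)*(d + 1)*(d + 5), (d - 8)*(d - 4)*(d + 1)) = d^2 - 3*d - 4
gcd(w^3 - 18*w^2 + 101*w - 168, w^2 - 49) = w - 7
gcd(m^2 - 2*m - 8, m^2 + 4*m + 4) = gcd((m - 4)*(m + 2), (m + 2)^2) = m + 2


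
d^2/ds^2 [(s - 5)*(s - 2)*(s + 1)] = 6*s - 12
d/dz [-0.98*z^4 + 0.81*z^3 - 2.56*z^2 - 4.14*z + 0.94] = -3.92*z^3 + 2.43*z^2 - 5.12*z - 4.14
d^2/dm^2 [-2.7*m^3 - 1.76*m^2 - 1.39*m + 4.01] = -16.2*m - 3.52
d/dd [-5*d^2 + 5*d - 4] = 5 - 10*d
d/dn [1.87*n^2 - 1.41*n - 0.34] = 3.74*n - 1.41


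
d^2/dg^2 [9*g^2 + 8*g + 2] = 18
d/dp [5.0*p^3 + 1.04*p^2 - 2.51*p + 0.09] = 15.0*p^2 + 2.08*p - 2.51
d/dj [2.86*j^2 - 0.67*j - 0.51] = 5.72*j - 0.67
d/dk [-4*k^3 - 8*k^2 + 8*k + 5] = -12*k^2 - 16*k + 8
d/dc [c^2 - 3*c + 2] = 2*c - 3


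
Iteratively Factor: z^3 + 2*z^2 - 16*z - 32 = (z + 4)*(z^2 - 2*z - 8) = (z + 2)*(z + 4)*(z - 4)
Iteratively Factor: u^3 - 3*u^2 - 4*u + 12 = (u - 3)*(u^2 - 4) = (u - 3)*(u - 2)*(u + 2)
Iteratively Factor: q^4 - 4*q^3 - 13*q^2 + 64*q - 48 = (q + 4)*(q^3 - 8*q^2 + 19*q - 12) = (q - 4)*(q + 4)*(q^2 - 4*q + 3) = (q - 4)*(q - 1)*(q + 4)*(q - 3)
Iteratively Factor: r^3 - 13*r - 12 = (r + 3)*(r^2 - 3*r - 4) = (r - 4)*(r + 3)*(r + 1)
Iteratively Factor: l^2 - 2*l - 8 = (l + 2)*(l - 4)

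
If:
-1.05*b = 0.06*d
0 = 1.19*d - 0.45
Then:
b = -0.02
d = 0.38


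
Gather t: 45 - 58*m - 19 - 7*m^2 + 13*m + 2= -7*m^2 - 45*m + 28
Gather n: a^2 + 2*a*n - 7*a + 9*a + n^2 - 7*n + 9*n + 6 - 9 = a^2 + 2*a + n^2 + n*(2*a + 2) - 3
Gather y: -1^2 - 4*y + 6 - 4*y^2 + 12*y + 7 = -4*y^2 + 8*y + 12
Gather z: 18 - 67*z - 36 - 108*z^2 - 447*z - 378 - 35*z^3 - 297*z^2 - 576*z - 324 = -35*z^3 - 405*z^2 - 1090*z - 720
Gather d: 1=1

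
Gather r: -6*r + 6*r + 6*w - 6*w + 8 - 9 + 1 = 0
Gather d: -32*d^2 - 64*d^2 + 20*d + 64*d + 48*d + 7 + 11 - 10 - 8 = -96*d^2 + 132*d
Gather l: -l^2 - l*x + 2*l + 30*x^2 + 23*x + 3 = -l^2 + l*(2 - x) + 30*x^2 + 23*x + 3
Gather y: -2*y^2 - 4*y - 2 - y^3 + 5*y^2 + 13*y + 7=-y^3 + 3*y^2 + 9*y + 5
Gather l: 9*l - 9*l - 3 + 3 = 0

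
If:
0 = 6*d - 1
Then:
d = 1/6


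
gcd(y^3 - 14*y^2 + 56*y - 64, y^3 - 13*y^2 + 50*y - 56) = y^2 - 6*y + 8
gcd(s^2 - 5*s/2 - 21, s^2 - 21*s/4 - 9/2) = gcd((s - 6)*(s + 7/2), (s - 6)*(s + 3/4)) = s - 6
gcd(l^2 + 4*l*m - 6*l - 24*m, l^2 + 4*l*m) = l + 4*m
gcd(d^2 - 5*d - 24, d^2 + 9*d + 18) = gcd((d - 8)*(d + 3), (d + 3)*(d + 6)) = d + 3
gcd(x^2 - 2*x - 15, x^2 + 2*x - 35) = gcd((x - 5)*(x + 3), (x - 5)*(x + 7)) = x - 5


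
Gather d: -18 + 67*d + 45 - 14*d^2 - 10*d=-14*d^2 + 57*d + 27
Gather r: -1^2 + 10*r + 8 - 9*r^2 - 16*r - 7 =-9*r^2 - 6*r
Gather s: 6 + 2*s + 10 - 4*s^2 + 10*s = -4*s^2 + 12*s + 16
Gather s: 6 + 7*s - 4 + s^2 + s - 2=s^2 + 8*s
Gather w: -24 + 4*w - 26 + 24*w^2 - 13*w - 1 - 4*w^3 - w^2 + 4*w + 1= -4*w^3 + 23*w^2 - 5*w - 50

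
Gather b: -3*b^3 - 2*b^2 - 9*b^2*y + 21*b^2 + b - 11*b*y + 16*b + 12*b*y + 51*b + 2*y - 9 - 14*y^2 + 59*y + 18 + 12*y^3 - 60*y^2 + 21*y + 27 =-3*b^3 + b^2*(19 - 9*y) + b*(y + 68) + 12*y^3 - 74*y^2 + 82*y + 36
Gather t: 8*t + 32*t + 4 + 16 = 40*t + 20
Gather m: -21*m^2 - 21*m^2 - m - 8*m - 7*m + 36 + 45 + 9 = -42*m^2 - 16*m + 90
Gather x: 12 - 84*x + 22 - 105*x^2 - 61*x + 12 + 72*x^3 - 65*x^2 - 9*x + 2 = 72*x^3 - 170*x^2 - 154*x + 48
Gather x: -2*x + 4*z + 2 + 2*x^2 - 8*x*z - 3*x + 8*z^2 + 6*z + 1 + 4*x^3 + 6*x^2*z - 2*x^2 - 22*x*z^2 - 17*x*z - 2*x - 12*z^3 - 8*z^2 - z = 4*x^3 + 6*x^2*z + x*(-22*z^2 - 25*z - 7) - 12*z^3 + 9*z + 3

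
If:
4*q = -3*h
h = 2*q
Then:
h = 0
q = 0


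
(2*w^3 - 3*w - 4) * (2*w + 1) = 4*w^4 + 2*w^3 - 6*w^2 - 11*w - 4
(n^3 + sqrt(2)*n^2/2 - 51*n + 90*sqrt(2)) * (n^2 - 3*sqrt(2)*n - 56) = n^5 - 5*sqrt(2)*n^4/2 - 110*n^3 + 215*sqrt(2)*n^2 + 2316*n - 5040*sqrt(2)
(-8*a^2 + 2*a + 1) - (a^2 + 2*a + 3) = -9*a^2 - 2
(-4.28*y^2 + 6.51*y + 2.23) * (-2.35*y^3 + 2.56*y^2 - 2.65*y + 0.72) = 10.058*y^5 - 26.2553*y^4 + 22.7671*y^3 - 14.6243*y^2 - 1.2223*y + 1.6056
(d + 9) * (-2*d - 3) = -2*d^2 - 21*d - 27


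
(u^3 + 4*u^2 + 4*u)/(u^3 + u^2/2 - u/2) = 2*(u^2 + 4*u + 4)/(2*u^2 + u - 1)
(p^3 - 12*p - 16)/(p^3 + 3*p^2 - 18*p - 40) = (p + 2)/(p + 5)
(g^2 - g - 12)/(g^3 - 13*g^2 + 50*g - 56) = (g + 3)/(g^2 - 9*g + 14)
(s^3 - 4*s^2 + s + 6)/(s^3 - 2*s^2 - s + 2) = (s - 3)/(s - 1)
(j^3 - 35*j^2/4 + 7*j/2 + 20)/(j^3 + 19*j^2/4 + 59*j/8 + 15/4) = 2*(j^2 - 10*j + 16)/(2*j^2 + 7*j + 6)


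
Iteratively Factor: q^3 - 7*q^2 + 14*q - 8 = (q - 2)*(q^2 - 5*q + 4) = (q - 2)*(q - 1)*(q - 4)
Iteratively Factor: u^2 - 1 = (u - 1)*(u + 1)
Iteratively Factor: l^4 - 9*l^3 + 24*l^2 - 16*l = (l)*(l^3 - 9*l^2 + 24*l - 16) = l*(l - 1)*(l^2 - 8*l + 16) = l*(l - 4)*(l - 1)*(l - 4)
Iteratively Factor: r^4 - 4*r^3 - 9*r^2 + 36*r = (r - 4)*(r^3 - 9*r) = (r - 4)*(r + 3)*(r^2 - 3*r) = r*(r - 4)*(r + 3)*(r - 3)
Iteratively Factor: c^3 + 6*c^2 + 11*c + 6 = (c + 3)*(c^2 + 3*c + 2) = (c + 2)*(c + 3)*(c + 1)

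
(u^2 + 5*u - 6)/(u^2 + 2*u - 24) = (u - 1)/(u - 4)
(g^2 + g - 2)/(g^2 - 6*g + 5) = (g + 2)/(g - 5)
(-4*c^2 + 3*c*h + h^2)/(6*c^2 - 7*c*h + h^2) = (-4*c - h)/(6*c - h)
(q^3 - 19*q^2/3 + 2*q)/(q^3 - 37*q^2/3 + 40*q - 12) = q/(q - 6)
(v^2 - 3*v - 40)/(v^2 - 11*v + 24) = (v + 5)/(v - 3)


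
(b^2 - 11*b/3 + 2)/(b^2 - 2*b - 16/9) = 3*(-3*b^2 + 11*b - 6)/(-9*b^2 + 18*b + 16)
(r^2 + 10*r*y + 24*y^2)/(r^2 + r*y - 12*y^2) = (-r - 6*y)/(-r + 3*y)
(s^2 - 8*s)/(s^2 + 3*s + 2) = s*(s - 8)/(s^2 + 3*s + 2)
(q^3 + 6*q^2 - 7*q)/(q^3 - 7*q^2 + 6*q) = (q + 7)/(q - 6)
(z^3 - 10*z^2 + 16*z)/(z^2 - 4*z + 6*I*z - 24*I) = z*(z^2 - 10*z + 16)/(z^2 - 4*z + 6*I*z - 24*I)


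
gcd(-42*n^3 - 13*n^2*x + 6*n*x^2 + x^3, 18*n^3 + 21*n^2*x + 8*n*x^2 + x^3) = 2*n + x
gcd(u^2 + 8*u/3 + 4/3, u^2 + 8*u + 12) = u + 2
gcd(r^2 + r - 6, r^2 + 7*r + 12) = r + 3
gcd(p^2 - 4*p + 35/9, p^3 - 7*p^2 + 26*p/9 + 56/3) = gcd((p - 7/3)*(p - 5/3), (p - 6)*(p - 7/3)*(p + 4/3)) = p - 7/3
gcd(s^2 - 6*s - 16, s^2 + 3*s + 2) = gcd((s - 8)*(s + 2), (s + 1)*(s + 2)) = s + 2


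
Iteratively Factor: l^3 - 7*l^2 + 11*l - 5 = (l - 1)*(l^2 - 6*l + 5) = (l - 5)*(l - 1)*(l - 1)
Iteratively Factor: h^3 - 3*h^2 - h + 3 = (h + 1)*(h^2 - 4*h + 3) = (h - 3)*(h + 1)*(h - 1)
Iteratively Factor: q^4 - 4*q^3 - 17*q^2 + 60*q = (q)*(q^3 - 4*q^2 - 17*q + 60) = q*(q - 5)*(q^2 + q - 12) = q*(q - 5)*(q + 4)*(q - 3)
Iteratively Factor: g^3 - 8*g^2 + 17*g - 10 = (g - 1)*(g^2 - 7*g + 10) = (g - 5)*(g - 1)*(g - 2)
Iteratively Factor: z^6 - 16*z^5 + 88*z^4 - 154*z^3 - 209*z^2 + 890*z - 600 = (z - 1)*(z^5 - 15*z^4 + 73*z^3 - 81*z^2 - 290*z + 600) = (z - 5)*(z - 1)*(z^4 - 10*z^3 + 23*z^2 + 34*z - 120) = (z - 5)*(z - 4)*(z - 1)*(z^3 - 6*z^2 - z + 30) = (z - 5)^2*(z - 4)*(z - 1)*(z^2 - z - 6) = (z - 5)^2*(z - 4)*(z - 1)*(z + 2)*(z - 3)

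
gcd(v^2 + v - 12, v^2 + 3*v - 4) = v + 4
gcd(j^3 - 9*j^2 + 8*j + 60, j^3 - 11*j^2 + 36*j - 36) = j - 6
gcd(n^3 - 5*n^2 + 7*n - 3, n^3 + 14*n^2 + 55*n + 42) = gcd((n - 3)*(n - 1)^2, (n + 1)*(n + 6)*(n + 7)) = 1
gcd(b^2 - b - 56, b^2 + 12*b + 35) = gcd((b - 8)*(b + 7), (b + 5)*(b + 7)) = b + 7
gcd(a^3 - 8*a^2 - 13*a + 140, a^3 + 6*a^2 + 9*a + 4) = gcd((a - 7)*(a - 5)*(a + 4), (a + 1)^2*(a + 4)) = a + 4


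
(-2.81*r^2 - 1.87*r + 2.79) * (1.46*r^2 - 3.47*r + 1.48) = -4.1026*r^4 + 7.0205*r^3 + 6.4035*r^2 - 12.4489*r + 4.1292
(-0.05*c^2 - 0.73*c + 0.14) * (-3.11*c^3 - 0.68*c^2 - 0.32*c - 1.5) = 0.1555*c^5 + 2.3043*c^4 + 0.077*c^3 + 0.2134*c^2 + 1.0502*c - 0.21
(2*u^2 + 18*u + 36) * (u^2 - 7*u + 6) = 2*u^4 + 4*u^3 - 78*u^2 - 144*u + 216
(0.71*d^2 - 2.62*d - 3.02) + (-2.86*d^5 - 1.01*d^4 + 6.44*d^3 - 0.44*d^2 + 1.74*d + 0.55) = -2.86*d^5 - 1.01*d^4 + 6.44*d^3 + 0.27*d^2 - 0.88*d - 2.47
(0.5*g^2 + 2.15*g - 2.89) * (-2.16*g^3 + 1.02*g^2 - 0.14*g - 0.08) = -1.08*g^5 - 4.134*g^4 + 8.3654*g^3 - 3.2888*g^2 + 0.2326*g + 0.2312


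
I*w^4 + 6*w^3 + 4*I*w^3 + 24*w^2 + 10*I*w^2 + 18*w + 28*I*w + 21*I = (w + 3)*(w - 7*I)*(w + I)*(I*w + I)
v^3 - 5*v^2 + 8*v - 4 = (v - 2)^2*(v - 1)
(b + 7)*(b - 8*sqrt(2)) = b^2 - 8*sqrt(2)*b + 7*b - 56*sqrt(2)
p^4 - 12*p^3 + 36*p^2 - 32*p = p*(p - 8)*(p - 2)^2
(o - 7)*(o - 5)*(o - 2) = o^3 - 14*o^2 + 59*o - 70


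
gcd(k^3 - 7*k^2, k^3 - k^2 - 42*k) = k^2 - 7*k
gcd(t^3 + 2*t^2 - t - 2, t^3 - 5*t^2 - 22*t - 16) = t^2 + 3*t + 2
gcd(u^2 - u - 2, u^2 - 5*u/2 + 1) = u - 2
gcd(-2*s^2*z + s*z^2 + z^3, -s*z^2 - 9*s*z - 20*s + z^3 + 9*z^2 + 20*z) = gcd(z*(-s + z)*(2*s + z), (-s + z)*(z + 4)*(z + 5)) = -s + z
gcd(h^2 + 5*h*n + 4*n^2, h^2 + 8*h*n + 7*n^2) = h + n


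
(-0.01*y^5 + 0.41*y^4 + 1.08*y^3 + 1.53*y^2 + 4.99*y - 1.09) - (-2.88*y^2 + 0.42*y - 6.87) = -0.01*y^5 + 0.41*y^4 + 1.08*y^3 + 4.41*y^2 + 4.57*y + 5.78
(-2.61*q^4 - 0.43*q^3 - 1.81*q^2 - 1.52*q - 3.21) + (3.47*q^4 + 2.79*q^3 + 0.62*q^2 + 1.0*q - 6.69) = 0.86*q^4 + 2.36*q^3 - 1.19*q^2 - 0.52*q - 9.9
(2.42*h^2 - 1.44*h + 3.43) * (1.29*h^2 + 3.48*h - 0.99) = 3.1218*h^4 + 6.564*h^3 - 2.9823*h^2 + 13.362*h - 3.3957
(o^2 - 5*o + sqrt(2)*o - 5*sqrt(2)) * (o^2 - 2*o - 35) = o^4 - 7*o^3 + sqrt(2)*o^3 - 25*o^2 - 7*sqrt(2)*o^2 - 25*sqrt(2)*o + 175*o + 175*sqrt(2)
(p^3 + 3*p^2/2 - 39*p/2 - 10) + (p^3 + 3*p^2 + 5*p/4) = 2*p^3 + 9*p^2/2 - 73*p/4 - 10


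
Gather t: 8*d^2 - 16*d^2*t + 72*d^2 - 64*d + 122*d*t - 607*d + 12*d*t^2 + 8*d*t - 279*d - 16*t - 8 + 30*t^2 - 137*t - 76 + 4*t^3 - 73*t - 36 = 80*d^2 - 950*d + 4*t^3 + t^2*(12*d + 30) + t*(-16*d^2 + 130*d - 226) - 120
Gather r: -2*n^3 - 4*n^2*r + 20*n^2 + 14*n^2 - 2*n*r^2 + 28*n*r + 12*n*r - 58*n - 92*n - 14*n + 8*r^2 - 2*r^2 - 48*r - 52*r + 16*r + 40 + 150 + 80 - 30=-2*n^3 + 34*n^2 - 164*n + r^2*(6 - 2*n) + r*(-4*n^2 + 40*n - 84) + 240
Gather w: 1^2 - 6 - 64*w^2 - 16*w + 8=-64*w^2 - 16*w + 3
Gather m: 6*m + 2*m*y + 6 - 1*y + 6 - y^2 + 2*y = m*(2*y + 6) - y^2 + y + 12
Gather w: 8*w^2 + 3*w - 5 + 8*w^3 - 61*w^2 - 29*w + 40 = 8*w^3 - 53*w^2 - 26*w + 35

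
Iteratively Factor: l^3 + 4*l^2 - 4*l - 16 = (l + 2)*(l^2 + 2*l - 8) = (l + 2)*(l + 4)*(l - 2)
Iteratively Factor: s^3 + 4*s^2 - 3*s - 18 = (s + 3)*(s^2 + s - 6) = (s + 3)^2*(s - 2)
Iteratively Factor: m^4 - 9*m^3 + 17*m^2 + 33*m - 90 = (m - 3)*(m^3 - 6*m^2 - m + 30) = (m - 5)*(m - 3)*(m^2 - m - 6) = (m - 5)*(m - 3)^2*(m + 2)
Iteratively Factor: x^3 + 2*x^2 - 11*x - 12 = (x + 1)*(x^2 + x - 12) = (x + 1)*(x + 4)*(x - 3)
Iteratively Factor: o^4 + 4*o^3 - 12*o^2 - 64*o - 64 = (o + 4)*(o^3 - 12*o - 16) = (o - 4)*(o + 4)*(o^2 + 4*o + 4) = (o - 4)*(o + 2)*(o + 4)*(o + 2)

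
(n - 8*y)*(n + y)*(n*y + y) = n^3*y - 7*n^2*y^2 + n^2*y - 8*n*y^3 - 7*n*y^2 - 8*y^3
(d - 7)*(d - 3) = d^2 - 10*d + 21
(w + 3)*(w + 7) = w^2 + 10*w + 21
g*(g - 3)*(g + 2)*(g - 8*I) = g^4 - g^3 - 8*I*g^3 - 6*g^2 + 8*I*g^2 + 48*I*g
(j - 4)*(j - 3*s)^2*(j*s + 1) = j^4*s - 6*j^3*s^2 - 4*j^3*s + j^3 + 9*j^2*s^3 + 24*j^2*s^2 - 6*j^2*s - 4*j^2 - 36*j*s^3 + 9*j*s^2 + 24*j*s - 36*s^2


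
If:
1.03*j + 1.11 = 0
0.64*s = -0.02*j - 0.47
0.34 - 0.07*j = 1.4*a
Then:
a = 0.30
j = -1.08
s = -0.70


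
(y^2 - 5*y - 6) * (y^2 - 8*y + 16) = y^4 - 13*y^3 + 50*y^2 - 32*y - 96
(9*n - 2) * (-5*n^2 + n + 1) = -45*n^3 + 19*n^2 + 7*n - 2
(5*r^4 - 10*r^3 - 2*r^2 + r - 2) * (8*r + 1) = 40*r^5 - 75*r^4 - 26*r^3 + 6*r^2 - 15*r - 2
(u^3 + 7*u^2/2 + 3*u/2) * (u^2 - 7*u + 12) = u^5 - 7*u^4/2 - 11*u^3 + 63*u^2/2 + 18*u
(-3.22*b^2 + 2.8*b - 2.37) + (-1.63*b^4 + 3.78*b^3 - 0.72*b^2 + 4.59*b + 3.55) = -1.63*b^4 + 3.78*b^3 - 3.94*b^2 + 7.39*b + 1.18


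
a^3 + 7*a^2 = a^2*(a + 7)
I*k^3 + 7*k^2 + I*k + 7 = (k - 7*I)*(k + I)*(I*k + 1)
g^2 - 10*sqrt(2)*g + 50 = (g - 5*sqrt(2))^2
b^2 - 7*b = b*(b - 7)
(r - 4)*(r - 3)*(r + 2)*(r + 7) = r^4 + 2*r^3 - 37*r^2 + 10*r + 168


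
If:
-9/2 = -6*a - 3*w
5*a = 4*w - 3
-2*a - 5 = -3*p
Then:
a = 3/13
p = 71/39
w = 27/26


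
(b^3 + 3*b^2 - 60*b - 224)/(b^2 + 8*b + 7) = (b^2 - 4*b - 32)/(b + 1)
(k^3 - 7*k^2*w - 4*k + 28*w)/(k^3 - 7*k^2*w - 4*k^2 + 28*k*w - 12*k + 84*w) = (k - 2)/(k - 6)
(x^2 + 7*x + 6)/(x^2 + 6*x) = (x + 1)/x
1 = 1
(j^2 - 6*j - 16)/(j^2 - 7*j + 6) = (j^2 - 6*j - 16)/(j^2 - 7*j + 6)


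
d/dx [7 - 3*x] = -3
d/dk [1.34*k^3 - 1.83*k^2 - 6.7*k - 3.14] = 4.02*k^2 - 3.66*k - 6.7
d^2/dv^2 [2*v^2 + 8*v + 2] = 4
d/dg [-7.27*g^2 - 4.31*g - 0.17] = -14.54*g - 4.31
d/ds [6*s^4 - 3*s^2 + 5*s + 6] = 24*s^3 - 6*s + 5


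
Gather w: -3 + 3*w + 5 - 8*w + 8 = 10 - 5*w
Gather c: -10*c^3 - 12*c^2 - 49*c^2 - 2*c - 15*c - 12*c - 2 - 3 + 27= -10*c^3 - 61*c^2 - 29*c + 22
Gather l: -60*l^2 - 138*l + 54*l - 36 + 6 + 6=-60*l^2 - 84*l - 24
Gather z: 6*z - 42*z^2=-42*z^2 + 6*z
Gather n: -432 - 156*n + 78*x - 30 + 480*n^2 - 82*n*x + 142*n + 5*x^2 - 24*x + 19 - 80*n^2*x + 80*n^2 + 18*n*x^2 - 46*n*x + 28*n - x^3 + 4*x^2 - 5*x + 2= n^2*(560 - 80*x) + n*(18*x^2 - 128*x + 14) - x^3 + 9*x^2 + 49*x - 441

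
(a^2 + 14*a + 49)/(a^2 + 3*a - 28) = (a + 7)/(a - 4)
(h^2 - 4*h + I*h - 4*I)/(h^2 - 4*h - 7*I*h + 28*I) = (h + I)/(h - 7*I)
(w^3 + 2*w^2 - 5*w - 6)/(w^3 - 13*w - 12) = (w - 2)/(w - 4)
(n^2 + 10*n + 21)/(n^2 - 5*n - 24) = (n + 7)/(n - 8)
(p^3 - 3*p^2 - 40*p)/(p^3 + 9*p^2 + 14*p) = (p^2 - 3*p - 40)/(p^2 + 9*p + 14)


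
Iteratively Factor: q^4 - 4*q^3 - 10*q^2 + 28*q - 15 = (q - 1)*(q^3 - 3*q^2 - 13*q + 15) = (q - 1)*(q + 3)*(q^2 - 6*q + 5) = (q - 1)^2*(q + 3)*(q - 5)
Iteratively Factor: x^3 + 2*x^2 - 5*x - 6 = (x + 3)*(x^2 - x - 2) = (x - 2)*(x + 3)*(x + 1)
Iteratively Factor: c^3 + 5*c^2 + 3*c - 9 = (c - 1)*(c^2 + 6*c + 9) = (c - 1)*(c + 3)*(c + 3)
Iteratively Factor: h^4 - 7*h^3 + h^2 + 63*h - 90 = (h - 2)*(h^3 - 5*h^2 - 9*h + 45) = (h - 2)*(h + 3)*(h^2 - 8*h + 15) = (h - 3)*(h - 2)*(h + 3)*(h - 5)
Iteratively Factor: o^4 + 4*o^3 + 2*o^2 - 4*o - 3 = (o + 1)*(o^3 + 3*o^2 - o - 3) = (o - 1)*(o + 1)*(o^2 + 4*o + 3) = (o - 1)*(o + 1)*(o + 3)*(o + 1)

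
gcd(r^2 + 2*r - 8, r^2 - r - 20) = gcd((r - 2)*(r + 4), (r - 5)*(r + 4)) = r + 4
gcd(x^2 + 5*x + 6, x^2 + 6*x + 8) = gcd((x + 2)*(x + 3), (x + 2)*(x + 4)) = x + 2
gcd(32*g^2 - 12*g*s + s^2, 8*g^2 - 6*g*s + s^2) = -4*g + s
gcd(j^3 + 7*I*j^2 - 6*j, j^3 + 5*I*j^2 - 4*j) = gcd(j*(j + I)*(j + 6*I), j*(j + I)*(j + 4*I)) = j^2 + I*j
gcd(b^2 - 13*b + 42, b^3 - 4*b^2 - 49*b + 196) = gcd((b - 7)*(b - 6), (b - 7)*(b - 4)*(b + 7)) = b - 7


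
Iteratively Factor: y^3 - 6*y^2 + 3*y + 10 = (y + 1)*(y^2 - 7*y + 10) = (y - 5)*(y + 1)*(y - 2)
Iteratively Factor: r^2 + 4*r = (r + 4)*(r)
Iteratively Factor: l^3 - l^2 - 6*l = (l)*(l^2 - l - 6) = l*(l - 3)*(l + 2)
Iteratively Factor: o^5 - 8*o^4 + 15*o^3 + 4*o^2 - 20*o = (o - 2)*(o^4 - 6*o^3 + 3*o^2 + 10*o) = (o - 2)*(o + 1)*(o^3 - 7*o^2 + 10*o) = (o - 5)*(o - 2)*(o + 1)*(o^2 - 2*o) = (o - 5)*(o - 2)^2*(o + 1)*(o)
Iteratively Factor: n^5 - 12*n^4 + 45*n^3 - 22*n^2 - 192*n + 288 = (n + 2)*(n^4 - 14*n^3 + 73*n^2 - 168*n + 144) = (n - 3)*(n + 2)*(n^3 - 11*n^2 + 40*n - 48) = (n - 4)*(n - 3)*(n + 2)*(n^2 - 7*n + 12) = (n - 4)*(n - 3)^2*(n + 2)*(n - 4)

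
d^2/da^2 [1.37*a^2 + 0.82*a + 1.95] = 2.74000000000000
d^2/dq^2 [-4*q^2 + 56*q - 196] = -8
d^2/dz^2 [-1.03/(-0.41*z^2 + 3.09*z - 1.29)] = (-0.346286*z^2 + 2.609814*z + 1.03*(0.82*z - 3.09)*(1.64*z - 6.18) - 1.089534)/(0.41*z^2 - 3.09*z + 1.29)^3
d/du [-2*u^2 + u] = 1 - 4*u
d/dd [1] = 0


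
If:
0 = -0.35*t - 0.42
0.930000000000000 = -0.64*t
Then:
No Solution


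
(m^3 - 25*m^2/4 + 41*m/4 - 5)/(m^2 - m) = m - 21/4 + 5/m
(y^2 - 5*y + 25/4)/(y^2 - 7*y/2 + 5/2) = (y - 5/2)/(y - 1)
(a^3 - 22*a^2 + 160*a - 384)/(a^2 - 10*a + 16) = (a^2 - 14*a + 48)/(a - 2)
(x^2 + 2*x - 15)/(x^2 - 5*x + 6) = (x + 5)/(x - 2)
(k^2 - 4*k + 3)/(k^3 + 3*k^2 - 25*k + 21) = 1/(k + 7)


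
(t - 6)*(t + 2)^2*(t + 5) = t^4 + 3*t^3 - 30*t^2 - 124*t - 120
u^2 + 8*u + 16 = (u + 4)^2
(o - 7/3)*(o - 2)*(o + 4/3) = o^3 - 3*o^2 - 10*o/9 + 56/9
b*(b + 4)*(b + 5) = b^3 + 9*b^2 + 20*b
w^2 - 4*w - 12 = (w - 6)*(w + 2)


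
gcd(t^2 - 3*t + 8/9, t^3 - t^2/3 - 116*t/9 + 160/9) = t - 8/3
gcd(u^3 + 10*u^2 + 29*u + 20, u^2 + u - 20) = u + 5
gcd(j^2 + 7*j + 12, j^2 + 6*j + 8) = j + 4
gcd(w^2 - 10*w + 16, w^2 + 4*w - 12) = w - 2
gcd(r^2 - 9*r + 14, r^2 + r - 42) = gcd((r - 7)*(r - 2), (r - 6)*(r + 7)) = 1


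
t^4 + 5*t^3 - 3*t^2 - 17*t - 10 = (t - 2)*(t + 1)^2*(t + 5)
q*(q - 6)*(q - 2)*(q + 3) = q^4 - 5*q^3 - 12*q^2 + 36*q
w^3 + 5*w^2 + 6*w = w*(w + 2)*(w + 3)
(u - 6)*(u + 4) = u^2 - 2*u - 24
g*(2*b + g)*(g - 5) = 2*b*g^2 - 10*b*g + g^3 - 5*g^2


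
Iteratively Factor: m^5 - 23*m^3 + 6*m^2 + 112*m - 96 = (m + 4)*(m^4 - 4*m^3 - 7*m^2 + 34*m - 24) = (m + 3)*(m + 4)*(m^3 - 7*m^2 + 14*m - 8) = (m - 4)*(m + 3)*(m + 4)*(m^2 - 3*m + 2) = (m - 4)*(m - 1)*(m + 3)*(m + 4)*(m - 2)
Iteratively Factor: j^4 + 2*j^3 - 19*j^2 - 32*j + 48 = (j - 1)*(j^3 + 3*j^2 - 16*j - 48) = (j - 1)*(j + 3)*(j^2 - 16) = (j - 4)*(j - 1)*(j + 3)*(j + 4)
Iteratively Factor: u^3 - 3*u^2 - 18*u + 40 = (u - 5)*(u^2 + 2*u - 8) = (u - 5)*(u + 4)*(u - 2)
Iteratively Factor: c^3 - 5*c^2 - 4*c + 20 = (c - 2)*(c^2 - 3*c - 10) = (c - 5)*(c - 2)*(c + 2)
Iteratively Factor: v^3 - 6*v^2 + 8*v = (v - 2)*(v^2 - 4*v) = v*(v - 2)*(v - 4)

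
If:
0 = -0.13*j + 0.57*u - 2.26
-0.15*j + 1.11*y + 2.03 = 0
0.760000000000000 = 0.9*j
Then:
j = 0.84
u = 4.16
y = -1.71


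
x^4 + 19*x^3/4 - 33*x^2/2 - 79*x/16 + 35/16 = (x - 5/2)*(x - 1/4)*(x + 1/2)*(x + 7)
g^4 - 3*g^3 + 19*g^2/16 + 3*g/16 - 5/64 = (g - 5/2)*(g - 1/2)*(g - 1/4)*(g + 1/4)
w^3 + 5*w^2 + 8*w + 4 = (w + 1)*(w + 2)^2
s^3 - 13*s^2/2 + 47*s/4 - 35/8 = (s - 7/2)*(s - 5/2)*(s - 1/2)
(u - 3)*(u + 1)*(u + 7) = u^3 + 5*u^2 - 17*u - 21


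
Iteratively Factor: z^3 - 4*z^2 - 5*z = (z + 1)*(z^2 - 5*z) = z*(z + 1)*(z - 5)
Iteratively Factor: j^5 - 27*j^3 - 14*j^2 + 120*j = (j + 3)*(j^4 - 3*j^3 - 18*j^2 + 40*j) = j*(j + 3)*(j^3 - 3*j^2 - 18*j + 40) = j*(j - 5)*(j + 3)*(j^2 + 2*j - 8) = j*(j - 5)*(j + 3)*(j + 4)*(j - 2)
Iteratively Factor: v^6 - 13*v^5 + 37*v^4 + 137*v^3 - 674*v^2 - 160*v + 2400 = (v - 5)*(v^5 - 8*v^4 - 3*v^3 + 122*v^2 - 64*v - 480) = (v - 5)*(v + 3)*(v^4 - 11*v^3 + 30*v^2 + 32*v - 160) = (v - 5)*(v - 4)*(v + 3)*(v^3 - 7*v^2 + 2*v + 40) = (v - 5)*(v - 4)^2*(v + 3)*(v^2 - 3*v - 10) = (v - 5)^2*(v - 4)^2*(v + 3)*(v + 2)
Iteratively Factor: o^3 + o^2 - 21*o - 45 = (o + 3)*(o^2 - 2*o - 15) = (o + 3)^2*(o - 5)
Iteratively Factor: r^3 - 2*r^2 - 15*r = (r)*(r^2 - 2*r - 15) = r*(r + 3)*(r - 5)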